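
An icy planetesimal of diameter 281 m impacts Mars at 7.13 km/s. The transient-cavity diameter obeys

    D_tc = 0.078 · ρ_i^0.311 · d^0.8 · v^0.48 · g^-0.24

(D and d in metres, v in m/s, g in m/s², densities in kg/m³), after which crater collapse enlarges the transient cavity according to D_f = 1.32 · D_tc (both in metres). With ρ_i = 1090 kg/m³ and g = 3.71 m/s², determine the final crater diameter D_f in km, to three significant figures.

D_f ≈ 4.26 km

v = 7130 m/s.
ρ_i^0.311 = 1090^0.311 = 8.803
d^0.8 = 281^0.8 = 90.98
v^0.48 = 7130^0.48 = 70.71
g^-0.24 = 3.71^-0.24 = 0.7300
D_tc = 0.078 × 8.803 × 90.98 × 70.71 × 0.7300 = 3225 m
D_f = 1.32 × 3225 = 4257 m
     = 4.257 km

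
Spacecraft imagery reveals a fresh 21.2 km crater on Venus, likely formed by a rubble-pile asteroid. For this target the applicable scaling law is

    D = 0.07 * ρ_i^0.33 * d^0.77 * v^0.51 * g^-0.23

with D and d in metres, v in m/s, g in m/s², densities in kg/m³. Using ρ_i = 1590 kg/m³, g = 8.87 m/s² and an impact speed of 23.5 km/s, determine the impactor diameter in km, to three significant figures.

Rearranging for d: d = [D / (0.07 · 1590^0.33 · 23500^0.51 · 8.87^-0.23)]^(1/0.77).
D = 21200 m.
1590^0.33 = 11.39
23500^0.51 = 169.5
8.87^-0.23 = 0.6053
Denominator = 0.07 × 11.39 × 169.5 × 0.6053 = 81.80
D / 81.80 = 21200 / 81.80 = 259.2
d = 259.2^(1/0.77) = 259.2^1.2987 = 1363 m

d ≈ 1.36 km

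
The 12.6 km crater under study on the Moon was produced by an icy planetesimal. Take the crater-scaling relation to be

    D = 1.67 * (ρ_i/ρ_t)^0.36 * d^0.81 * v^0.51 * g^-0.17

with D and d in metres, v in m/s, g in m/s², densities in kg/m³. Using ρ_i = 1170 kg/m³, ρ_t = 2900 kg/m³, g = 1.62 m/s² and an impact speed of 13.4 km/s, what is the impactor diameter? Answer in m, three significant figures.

Rearranging for d: d = [D / (1.67 · (1170/2900)^0.36 · 13400^0.51 · 1.62^-0.17)]^(1/0.81).
D = 12600 m.
(1170/2900)^0.36 = 0.7212
13400^0.51 = 127.3
1.62^-0.17 = 0.9213
Denominator = 1.67 × 0.7212 × 127.3 × 0.9213 = 141.3
D / 141.3 = 12600 / 141.3 = 89.17
d = 89.17^(1/0.81) = 89.17^1.2346 = 255.7 m

d ≈ 256 m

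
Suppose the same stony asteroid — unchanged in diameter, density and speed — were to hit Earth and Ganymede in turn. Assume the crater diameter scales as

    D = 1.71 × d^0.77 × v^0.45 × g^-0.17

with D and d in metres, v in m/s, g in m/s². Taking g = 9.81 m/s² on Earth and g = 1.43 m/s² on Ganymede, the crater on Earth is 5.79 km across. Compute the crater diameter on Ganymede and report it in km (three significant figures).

D ≈ 8.03 km

All impactor-dependent factors cancel in the ratio, leaving D_Ganymede/D_Earth = (g_Ganymede/g_Earth)^-0.17.
(1.43/9.81)^-0.17 = 0.1458^-0.17 = 1.387
D_Ganymede = 1.387 × 5.79 km = 8.03 km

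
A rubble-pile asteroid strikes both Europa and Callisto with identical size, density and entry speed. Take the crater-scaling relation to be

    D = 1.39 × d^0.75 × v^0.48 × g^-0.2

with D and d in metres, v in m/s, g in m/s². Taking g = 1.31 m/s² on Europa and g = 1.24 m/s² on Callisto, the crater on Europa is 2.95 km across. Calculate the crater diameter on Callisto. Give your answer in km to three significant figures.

All impactor-dependent factors cancel in the ratio, leaving D_Callisto/D_Europa = (g_Callisto/g_Europa)^-0.2.
(1.24/1.31)^-0.2 = 0.9466^-0.2 = 1.011
D_Callisto = 1.011 × 2.95 km = 2.98 km

D ≈ 2.98 km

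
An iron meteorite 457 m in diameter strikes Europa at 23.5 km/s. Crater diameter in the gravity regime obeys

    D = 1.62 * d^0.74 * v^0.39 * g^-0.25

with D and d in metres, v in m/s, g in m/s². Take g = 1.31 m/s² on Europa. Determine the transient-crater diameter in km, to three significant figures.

In SI units: v = 23500 m/s.
d^0.74 = 457^0.74 = 92.97
v^0.39 = 23500^0.39 = 50.67
g^-0.25 = 1.31^-0.25 = 0.9347
D = 1.62 × 92.97 × 50.67 × 0.9347 = 7133 m
   = 7.133 km

D ≈ 7.13 km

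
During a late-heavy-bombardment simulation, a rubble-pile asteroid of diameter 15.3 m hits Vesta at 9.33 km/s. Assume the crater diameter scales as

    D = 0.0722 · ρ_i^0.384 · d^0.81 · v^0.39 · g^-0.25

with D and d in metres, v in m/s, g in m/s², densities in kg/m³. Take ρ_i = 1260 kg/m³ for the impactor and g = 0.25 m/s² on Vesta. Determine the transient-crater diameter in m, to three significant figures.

D ≈ 510 m

In SI units: v = 9330 m/s.
ρ_i^0.384 = 1260^0.384 = 15.51
d^0.81 = 15.3^0.81 = 9.112
v^0.39 = 9330^0.39 = 35.34
g^-0.25 = 0.25^-0.25 = 1.414
D = 0.0722 × 15.51 × 9.112 × 35.34 × 1.414 = 509.9 m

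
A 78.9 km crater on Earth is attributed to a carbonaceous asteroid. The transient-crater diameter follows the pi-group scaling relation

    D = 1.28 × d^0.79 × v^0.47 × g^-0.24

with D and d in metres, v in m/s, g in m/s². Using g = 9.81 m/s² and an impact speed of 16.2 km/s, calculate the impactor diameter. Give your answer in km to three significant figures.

d ≈ 7.24 km

Rearranging for d: d = [D / (1.28 · 16200^0.47 · 9.81^-0.24)]^(1/0.79).
D = 78900 m.
16200^0.47 = 95.16
9.81^-0.24 = 0.5781
Denominator = 1.28 × 95.16 × 0.5781 = 70.42
D / 70.42 = 78900 / 70.42 = 1120
d = 1120^(1/0.79) = 1120^1.2658 = 7239 m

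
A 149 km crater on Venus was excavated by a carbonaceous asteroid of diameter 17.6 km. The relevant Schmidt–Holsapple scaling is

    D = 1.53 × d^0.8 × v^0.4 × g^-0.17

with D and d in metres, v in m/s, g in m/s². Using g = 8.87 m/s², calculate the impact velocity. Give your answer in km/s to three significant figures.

v ≈ 24.2 km/s

Rearranging for v: v = [D / (1.53 · 17600^0.8 · 8.87^-0.17)]^(1/0.4).
D = 149000 m.
17600^0.8 = 2491
8.87^-0.17 = 0.6900
Denominator = 1.53 × 2491 × 0.6900 = 2630
D / 2630 = 149000 / 2630 = 56.65
v = 56.65^(1/0.4) = 56.65^2.5 = 24155 m/s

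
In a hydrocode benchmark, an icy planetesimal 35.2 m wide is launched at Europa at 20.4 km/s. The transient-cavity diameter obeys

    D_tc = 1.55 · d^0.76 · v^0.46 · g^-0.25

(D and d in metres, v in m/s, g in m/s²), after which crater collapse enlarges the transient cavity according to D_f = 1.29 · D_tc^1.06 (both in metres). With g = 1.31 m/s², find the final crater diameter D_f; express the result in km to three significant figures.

v = 20400 m/s.
d^0.76 = 35.2^0.76 = 14.98
v^0.46 = 20400^0.46 = 96.04
g^-0.25 = 1.31^-0.25 = 0.9347
D_tc = 1.55 × 14.98 × 96.04 × 0.9347 = 2084 m
D_f = 1.29 × (2084)^1.06 = 4252 m
     = 4.252 km

D_f ≈ 4.25 km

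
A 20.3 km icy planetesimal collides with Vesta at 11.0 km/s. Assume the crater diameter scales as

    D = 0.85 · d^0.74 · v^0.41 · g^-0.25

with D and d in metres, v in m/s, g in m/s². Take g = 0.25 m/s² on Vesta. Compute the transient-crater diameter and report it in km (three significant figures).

In SI units: d = 20300 m, v = 11000 m/s.
d^0.74 = 20300^0.74 = 1540
v^0.41 = 11000^0.41 = 45.39
g^-0.25 = 0.25^-0.25 = 1.414
D = 0.85 × 1540 × 45.39 × 1.414 = 84014 m
   = 84.01 km

D ≈ 84.0 km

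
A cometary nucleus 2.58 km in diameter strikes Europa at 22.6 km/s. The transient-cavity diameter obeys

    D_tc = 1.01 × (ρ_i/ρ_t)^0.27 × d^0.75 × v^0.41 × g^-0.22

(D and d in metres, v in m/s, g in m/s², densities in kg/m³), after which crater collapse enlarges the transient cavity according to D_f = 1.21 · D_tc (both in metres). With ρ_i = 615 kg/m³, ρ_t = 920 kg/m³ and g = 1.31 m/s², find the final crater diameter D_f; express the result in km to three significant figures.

In SI: d = 2580 m, v = 22600 m/s.
(ρ_i/ρ_t)^0.27 = (615/920)^0.27 = 0.8970
d^0.75 = 2580^0.75 = 362.0
v^0.41 = 22600^0.41 = 60.98
g^-0.22 = 1.31^-0.22 = 0.9423
D_tc = 1.01 × 0.8970 × 362.0 × 60.98 × 0.9423 = 18850 m
D_f = 1.21 × 18850 = 22808 m
     = 22.81 km

D_f ≈ 22.8 km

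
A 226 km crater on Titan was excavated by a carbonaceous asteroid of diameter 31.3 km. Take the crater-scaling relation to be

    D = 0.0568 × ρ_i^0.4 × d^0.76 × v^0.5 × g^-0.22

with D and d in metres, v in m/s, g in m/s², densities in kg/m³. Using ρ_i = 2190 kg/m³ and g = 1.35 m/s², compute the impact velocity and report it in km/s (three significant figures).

v ≈ 5.64 km/s

Rearranging for v: v = [D / (0.0568 · 2190^0.4 · 31300^0.76 · 1.35^-0.22)]^(1/0.5).
D = 226000 m.
2190^0.4 = 21.69
31300^0.76 = 2610
1.35^-0.22 = 0.9361
Denominator = 0.0568 × 21.69 × 2610 × 0.9361 = 3010
D / 3010 = 226000 / 3010 = 75.08
v = 75.08^(1/0.5) = 75.08^2 = 5637 m/s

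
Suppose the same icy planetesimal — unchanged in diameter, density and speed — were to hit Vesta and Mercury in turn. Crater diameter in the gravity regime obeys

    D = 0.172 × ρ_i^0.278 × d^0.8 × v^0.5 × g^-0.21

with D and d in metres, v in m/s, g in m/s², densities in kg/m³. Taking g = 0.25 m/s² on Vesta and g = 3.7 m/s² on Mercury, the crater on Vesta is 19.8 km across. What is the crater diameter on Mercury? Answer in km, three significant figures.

D ≈ 11.2 km

All impactor-dependent factors cancel in the ratio, leaving D_Mercury/D_Vesta = (g_Mercury/g_Vesta)^-0.21.
(3.7/0.25)^-0.21 = 14.80^-0.21 = 0.5679
D_Mercury = 0.5679 × 19.8 km = 11.2 km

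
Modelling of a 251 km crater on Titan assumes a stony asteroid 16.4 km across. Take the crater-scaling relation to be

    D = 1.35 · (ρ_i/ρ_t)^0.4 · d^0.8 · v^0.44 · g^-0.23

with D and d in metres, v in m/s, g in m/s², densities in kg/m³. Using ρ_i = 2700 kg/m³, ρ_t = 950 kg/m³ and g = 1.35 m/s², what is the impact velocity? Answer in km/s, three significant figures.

Rearranging for v: v = [D / (1.35 · (2700/950)^0.4 · 16400^0.8 · 1.35^-0.23)]^(1/0.44).
D = 251000 m.
(2700/950)^0.4 = 1.519
16400^0.8 = 2354
1.35^-0.23 = 0.9333
Denominator = 1.35 × 1.519 × 2354 × 0.9333 = 4505
D / 4505 = 251000 / 4505 = 55.72
v = 55.72^(1/0.44) = 55.72^2.2727 = 9293 m/s

v ≈ 9.29 km/s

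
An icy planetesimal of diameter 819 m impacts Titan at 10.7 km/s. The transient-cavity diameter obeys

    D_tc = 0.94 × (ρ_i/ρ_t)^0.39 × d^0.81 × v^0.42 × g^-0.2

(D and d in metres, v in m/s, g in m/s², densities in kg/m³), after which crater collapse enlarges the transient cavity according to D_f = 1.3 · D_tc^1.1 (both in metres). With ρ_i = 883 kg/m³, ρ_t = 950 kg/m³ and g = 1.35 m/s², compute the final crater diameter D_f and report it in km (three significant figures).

v = 10700 m/s.
(ρ_i/ρ_t)^0.39 = (883/950)^0.39 = 0.9719
d^0.81 = 819^0.81 = 229.0
v^0.42 = 10700^0.42 = 49.24
g^-0.2 = 1.35^-0.2 = 0.9417
D_tc = 0.94 × 0.9719 × 229.0 × 49.24 × 0.9417 = 9701 m
D_f = 1.3 × (9701)^1.1 = 31582 m
     = 31.58 km

D_f ≈ 31.6 km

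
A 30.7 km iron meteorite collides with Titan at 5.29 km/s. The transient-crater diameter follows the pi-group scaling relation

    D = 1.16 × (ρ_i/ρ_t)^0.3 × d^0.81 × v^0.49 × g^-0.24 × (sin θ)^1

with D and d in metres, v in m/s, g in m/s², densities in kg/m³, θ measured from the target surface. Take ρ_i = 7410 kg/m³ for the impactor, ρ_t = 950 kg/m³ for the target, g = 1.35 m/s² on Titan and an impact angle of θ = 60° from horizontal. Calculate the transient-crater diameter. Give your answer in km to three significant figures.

In SI units: d = 30700 m, v = 5290 m/s.
(ρ_i/ρ_t)^0.3 = (7410/950)^0.3 = 1.852
d^0.81 = 30700^0.81 = 4311
v^0.49 = 5290^0.49 = 66.76
g^-0.24 = 1.35^-0.24 = 0.9305
(sin 60°)^1 = 0.8660^1 = 0.8660
D = 1.16 × 1.852 × 4311 × 66.76 × 0.9305 × 0.8660 = 4.982 × 10^5 m
   = 498.2 km

D ≈ 498 km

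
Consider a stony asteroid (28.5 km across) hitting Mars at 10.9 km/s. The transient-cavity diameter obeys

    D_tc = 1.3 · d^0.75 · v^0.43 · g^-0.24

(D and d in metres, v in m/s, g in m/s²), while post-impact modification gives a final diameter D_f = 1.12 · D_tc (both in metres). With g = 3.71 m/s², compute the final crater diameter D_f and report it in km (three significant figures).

In SI: d = 28500 m, v = 10900 m/s.
d^0.75 = 28500^0.75 = 2193
v^0.43 = 10900^0.43 = 54.46
g^-0.24 = 3.71^-0.24 = 0.7300
D_tc = 1.3 × 2193 × 54.46 × 0.7300 = 1.133 × 10^5 m
D_f = 1.12 × 1.133 × 10^5 = 1.269 × 10^5 m
     = 126.9 km

D_f ≈ 127 km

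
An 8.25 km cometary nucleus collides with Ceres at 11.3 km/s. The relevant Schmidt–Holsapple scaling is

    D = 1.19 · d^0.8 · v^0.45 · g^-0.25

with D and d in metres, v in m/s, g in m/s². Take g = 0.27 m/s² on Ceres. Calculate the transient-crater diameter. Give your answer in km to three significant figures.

In SI units: d = 8250 m, v = 11300 m/s.
d^0.8 = 8250^0.8 = 1359
v^0.45 = 11300^0.45 = 66.66
g^-0.25 = 0.27^-0.25 = 1.387
D = 1.19 × 1359 × 66.66 × 1.387 = 1.495 × 10^5 m
   = 149.5 km

D ≈ 150 km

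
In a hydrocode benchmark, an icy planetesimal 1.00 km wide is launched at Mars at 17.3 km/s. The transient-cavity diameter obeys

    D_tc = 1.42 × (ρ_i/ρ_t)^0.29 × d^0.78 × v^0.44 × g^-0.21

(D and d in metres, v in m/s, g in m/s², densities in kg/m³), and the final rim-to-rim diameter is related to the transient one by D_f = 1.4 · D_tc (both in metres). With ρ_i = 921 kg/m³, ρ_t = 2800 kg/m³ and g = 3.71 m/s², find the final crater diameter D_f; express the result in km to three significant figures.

D_f ≈ 17.5 km

In SI: d = 1000 m, v = 17300 m/s.
(ρ_i/ρ_t)^0.29 = (921/2800)^0.29 = 0.7244
d^0.78 = 1000^0.78 = 218.8
v^0.44 = 17300^0.44 = 73.24
g^-0.21 = 3.71^-0.21 = 0.7593
D_tc = 1.42 × 0.7244 × 218.8 × 73.24 × 0.7593 = 12520 m
D_f = 1.4 × 12520 = 17528 m
     = 17.53 km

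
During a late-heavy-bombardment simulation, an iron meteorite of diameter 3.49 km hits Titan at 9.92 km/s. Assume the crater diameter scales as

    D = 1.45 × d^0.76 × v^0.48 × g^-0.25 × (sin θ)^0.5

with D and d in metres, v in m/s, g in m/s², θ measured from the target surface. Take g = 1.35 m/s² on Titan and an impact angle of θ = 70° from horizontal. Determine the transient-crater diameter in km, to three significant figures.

D ≈ 53.2 km

In SI units: d = 3490 m, v = 9920 m/s.
d^0.76 = 3490^0.76 = 492.7
v^0.48 = 9920^0.48 = 82.86
g^-0.25 = 1.35^-0.25 = 0.9277
(sin 70°)^0.5 = 0.9397^0.5 = 0.9694
D = 1.45 × 492.7 × 82.86 × 0.9277 × 0.9694 = 53236 m
   = 53.24 km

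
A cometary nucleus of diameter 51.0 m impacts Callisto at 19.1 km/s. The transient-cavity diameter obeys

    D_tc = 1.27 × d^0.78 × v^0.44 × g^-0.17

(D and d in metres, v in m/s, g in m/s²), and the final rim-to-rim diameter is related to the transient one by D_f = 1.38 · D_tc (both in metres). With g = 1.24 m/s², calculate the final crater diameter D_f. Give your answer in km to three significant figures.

v = 19100 m/s.
d^0.78 = 51^0.78 = 21.47
v^0.44 = 19100^0.44 = 76.50
g^-0.17 = 1.24^-0.17 = 0.9641
D_tc = 1.27 × 21.47 × 76.50 × 0.9641 = 2011 m
D_f = 1.38 × 2011 = 2775 m
     = 2.775 km

D_f ≈ 2.78 km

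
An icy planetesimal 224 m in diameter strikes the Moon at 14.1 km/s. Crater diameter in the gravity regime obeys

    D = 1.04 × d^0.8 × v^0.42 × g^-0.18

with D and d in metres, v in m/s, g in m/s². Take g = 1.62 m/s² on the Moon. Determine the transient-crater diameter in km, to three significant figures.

D ≈ 4.00 km

In SI units: v = 14100 m/s.
d^0.8 = 224^0.8 = 75.89
v^0.42 = 14100^0.42 = 55.29
g^-0.18 = 1.62^-0.18 = 0.9168
D = 1.04 × 75.89 × 55.29 × 0.9168 = 4001 m
   = 4.001 km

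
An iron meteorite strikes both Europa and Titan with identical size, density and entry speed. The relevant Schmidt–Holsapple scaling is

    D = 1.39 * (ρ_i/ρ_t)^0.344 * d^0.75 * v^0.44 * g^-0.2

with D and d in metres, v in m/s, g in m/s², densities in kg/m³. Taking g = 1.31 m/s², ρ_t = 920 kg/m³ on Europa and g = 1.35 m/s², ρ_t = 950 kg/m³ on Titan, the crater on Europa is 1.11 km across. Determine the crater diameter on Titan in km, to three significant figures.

D ≈ 1.09 km

The impactor-only factors (d, v, ρ_i) cancel in the ratio, leaving D_Titan/D_Europa = (g_Titan/g_Europa)^-0.2 · (ρ_t,Europa/ρ_t,Titan)^0.344.
(1.35/1.31)^-0.2 = 1.031^-0.2 = 0.9939
(920/950)^0.344 = 0.9684^0.344 = 0.9890
Ratio = 0.9939 × 0.9890 = 0.9830
D_Titan = 0.9830 × 1.11 km = 1.09 km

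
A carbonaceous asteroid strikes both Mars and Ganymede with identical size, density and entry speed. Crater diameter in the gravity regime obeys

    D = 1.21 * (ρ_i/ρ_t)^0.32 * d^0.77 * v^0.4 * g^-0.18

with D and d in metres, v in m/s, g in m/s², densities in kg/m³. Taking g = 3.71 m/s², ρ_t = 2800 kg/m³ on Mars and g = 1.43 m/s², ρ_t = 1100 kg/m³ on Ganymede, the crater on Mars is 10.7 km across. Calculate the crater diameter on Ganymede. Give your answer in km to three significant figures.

The impactor-only factors (d, v, ρ_i) cancel in the ratio, leaving D_Ganymede/D_Mars = (g_Ganymede/g_Mars)^-0.18 · (ρ_t,Mars/ρ_t,Ganymede)^0.32.
(1.43/3.71)^-0.18 = 0.3854^-0.18 = 1.187
(2800/1100)^0.32 = 2.545^0.32 = 1.348
Ratio = 1.187 × 1.348 = 1.600
D_Ganymede = 1.600 × 10.7 km = 17.1 km

D ≈ 17.1 km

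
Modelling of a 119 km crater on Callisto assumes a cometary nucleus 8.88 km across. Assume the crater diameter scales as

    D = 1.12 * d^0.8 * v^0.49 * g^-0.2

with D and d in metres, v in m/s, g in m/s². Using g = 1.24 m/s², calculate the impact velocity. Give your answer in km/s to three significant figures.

Rearranging for v: v = [D / (1.12 · 8880^0.8 · 1.24^-0.2)]^(1/0.49).
D = 119000 m.
8880^0.8 = 1441
1.24^-0.2 = 0.9579
Denominator = 1.12 × 1441 × 0.9579 = 1546
D / 1546 = 119000 / 1546 = 76.97
v = 76.97^(1/0.49) = 76.97^2.0408 = 7073 m/s

v ≈ 7.07 km/s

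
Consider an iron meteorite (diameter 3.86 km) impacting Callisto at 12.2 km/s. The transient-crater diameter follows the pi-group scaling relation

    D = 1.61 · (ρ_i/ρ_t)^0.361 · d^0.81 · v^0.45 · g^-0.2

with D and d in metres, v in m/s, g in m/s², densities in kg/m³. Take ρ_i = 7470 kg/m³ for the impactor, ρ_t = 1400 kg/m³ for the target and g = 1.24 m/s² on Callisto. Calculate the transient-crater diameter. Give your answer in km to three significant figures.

D ≈ 157 km

In SI units: d = 3860 m, v = 12200 m/s.
(ρ_i/ρ_t)^0.361 = (7470/1400)^0.361 = 1.830
d^0.81 = 3860^0.81 = 803.8
v^0.45 = 12200^0.45 = 69.00
g^-0.2 = 1.24^-0.2 = 0.9579
D = 1.61 × 1.830 × 803.8 × 69.00 × 0.9579 = 1.565 × 10^5 m
   = 156.5 km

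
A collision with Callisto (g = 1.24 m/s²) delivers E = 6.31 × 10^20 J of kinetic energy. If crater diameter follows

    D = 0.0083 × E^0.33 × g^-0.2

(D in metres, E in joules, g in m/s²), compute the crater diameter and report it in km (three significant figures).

E^0.33 = (6.31 × 10^20)^0.33 = 7.312 × 10^6
g^-0.2 = 1.24^-0.2 = 0.9579
D = 0.0083 × 7.312 × 10^6 × 0.9579 = 58135 m
   = 58.13 km

D ≈ 58.1 km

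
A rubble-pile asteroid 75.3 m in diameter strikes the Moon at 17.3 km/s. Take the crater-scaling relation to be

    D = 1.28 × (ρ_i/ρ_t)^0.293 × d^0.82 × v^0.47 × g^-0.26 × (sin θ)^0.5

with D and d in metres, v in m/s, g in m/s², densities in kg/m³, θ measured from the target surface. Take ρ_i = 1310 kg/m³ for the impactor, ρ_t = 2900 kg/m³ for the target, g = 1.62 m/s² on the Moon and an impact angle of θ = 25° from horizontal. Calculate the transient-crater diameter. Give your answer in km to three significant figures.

D ≈ 1.97 km

In SI units: v = 17300 m/s.
(ρ_i/ρ_t)^0.293 = (1310/2900)^0.293 = 0.7923
d^0.82 = 75.3^0.82 = 34.59
v^0.47 = 17300^0.47 = 98.15
g^-0.26 = 1.62^-0.26 = 0.8821
(sin 25°)^0.5 = 0.4226^0.5 = 0.6501
D = 1.28 × 0.7923 × 34.59 × 98.15 × 0.8821 × 0.6501 = 1974 m
   = 1.974 km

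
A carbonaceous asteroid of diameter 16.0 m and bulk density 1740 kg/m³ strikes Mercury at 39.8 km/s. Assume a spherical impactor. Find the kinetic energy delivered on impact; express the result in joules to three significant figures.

v = 39800 m/s.
Mass m = (π/6) ρ d³ = (π/6) × 1740 × (16)³ = 3.732 × 10^6 kg
E = ½ m v² = 0.5 × 3.732 × 10^6 × (39800)² = 2.956 × 10^15 J

E ≈ 2.96 × 10^15 J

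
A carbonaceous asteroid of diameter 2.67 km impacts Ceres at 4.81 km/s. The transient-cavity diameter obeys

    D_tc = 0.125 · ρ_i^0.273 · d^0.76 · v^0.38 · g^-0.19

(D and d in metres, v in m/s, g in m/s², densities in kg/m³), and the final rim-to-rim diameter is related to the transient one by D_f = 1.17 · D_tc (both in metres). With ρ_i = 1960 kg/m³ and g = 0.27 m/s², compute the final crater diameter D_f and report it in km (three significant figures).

D_f ≈ 15.0 km

In SI: d = 2670 m, v = 4810 m/s.
ρ_i^0.273 = 1960^0.273 = 7.921
d^0.76 = 2670^0.76 = 401.9
v^0.38 = 4810^0.38 = 25.07
g^-0.19 = 0.27^-0.19 = 1.282
D_tc = 0.125 × 7.921 × 401.9 × 25.07 × 1.282 = 12790 m
D_f = 1.17 × 12790 = 14964 m
     = 14.96 km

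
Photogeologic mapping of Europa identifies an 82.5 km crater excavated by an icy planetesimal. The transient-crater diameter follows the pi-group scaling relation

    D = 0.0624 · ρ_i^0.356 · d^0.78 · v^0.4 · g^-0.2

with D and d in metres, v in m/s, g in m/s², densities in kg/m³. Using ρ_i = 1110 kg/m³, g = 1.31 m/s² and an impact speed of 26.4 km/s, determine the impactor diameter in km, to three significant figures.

d ≈ 16.6 km

Rearranging for d: d = [D / (0.0624 · 1110^0.356 · 26400^0.4 · 1.31^-0.2)]^(1/0.78).
D = 82500 m.
1110^0.356 = 12.14
26400^0.4 = 58.70
1.31^-0.2 = 0.9474
Denominator = 0.0624 × 12.14 × 58.70 × 0.9474 = 42.13
D / 42.13 = 82500 / 42.13 = 1958
d = 1958^(1/0.78) = 1958^1.2821 = 16612 m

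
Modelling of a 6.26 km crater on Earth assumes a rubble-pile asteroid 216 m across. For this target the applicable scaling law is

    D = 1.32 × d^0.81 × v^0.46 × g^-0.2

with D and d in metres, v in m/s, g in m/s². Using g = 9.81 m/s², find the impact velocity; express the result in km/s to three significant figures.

Rearranging for v: v = [D / (1.32 · 216^0.81 · 9.81^-0.2)]^(1/0.46).
D = 6260 m.
216^0.81 = 77.79
9.81^-0.2 = 0.6334
Denominator = 1.32 × 77.79 × 0.6334 = 65.04
D / 65.04 = 6260 / 65.04 = 96.25
v = 96.25^(1/0.46) = 96.25^2.1739 = 20498 m/s

v ≈ 20.5 km/s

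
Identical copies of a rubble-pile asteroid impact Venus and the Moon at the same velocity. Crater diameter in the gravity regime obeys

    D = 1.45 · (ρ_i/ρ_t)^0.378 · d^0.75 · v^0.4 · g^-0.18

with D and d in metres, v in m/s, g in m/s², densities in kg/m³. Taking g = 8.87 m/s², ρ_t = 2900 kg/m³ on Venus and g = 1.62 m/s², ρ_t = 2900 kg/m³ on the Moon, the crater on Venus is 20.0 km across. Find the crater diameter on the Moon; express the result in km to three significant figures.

D ≈ 27.2 km

The impactor-only factors (d, v, ρ_i) cancel in the ratio, leaving D_Moon/D_Venus = (g_Moon/g_Venus)^-0.18 · (ρ_t,Venus/ρ_t,Moon)^0.378.
(1.62/8.87)^-0.18 = 0.1826^-0.18 = 1.358
(2900/2900)^0.378 = 1.000^0.378 = 1.000
Ratio = 1.358 × 1.000 = 1.358
D_Moon = 1.358 × 20.0 km = 27.2 km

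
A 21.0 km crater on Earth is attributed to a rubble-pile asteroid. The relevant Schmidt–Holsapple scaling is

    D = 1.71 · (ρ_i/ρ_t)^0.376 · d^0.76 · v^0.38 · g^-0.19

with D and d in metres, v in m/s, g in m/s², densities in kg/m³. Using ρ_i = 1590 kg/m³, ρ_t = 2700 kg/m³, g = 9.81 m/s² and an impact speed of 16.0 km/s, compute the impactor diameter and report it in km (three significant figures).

Rearranging for d: d = [D / (1.71 · (1590/2700)^0.376 · 16000^0.38 · 9.81^-0.19)]^(1/0.76).
D = 21000 m.
(1590/2700)^0.376 = 0.8195
16000^0.38 = 39.59
9.81^-0.19 = 0.6480
Denominator = 1.71 × 0.8195 × 39.59 × 0.6480 = 35.95
D / 35.95 = 21000 / 35.95 = 584.1
d = 584.1^(1/0.76) = 584.1^1.3158 = 4367 m

d ≈ 4.37 km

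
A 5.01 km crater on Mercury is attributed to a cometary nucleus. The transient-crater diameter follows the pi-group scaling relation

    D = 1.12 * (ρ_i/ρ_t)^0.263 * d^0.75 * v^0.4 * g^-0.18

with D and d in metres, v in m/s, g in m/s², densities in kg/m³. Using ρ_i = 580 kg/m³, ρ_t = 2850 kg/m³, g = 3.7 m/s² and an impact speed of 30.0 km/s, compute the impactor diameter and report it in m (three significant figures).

Rearranging for d: d = [D / (1.12 · (580/2850)^0.263 · 30000^0.4 · 3.7^-0.18)]^(1/0.75).
D = 5010 m.
(580/2850)^0.263 = 0.6579
30000^0.4 = 61.78
3.7^-0.18 = 0.7902
Denominator = 1.12 × 0.6579 × 61.78 × 0.7902 = 35.97
D / 35.97 = 5010 / 35.97 = 139.3
d = 139.3^(1/0.75) = 139.3^1.3333 = 722.0 m

d ≈ 722 m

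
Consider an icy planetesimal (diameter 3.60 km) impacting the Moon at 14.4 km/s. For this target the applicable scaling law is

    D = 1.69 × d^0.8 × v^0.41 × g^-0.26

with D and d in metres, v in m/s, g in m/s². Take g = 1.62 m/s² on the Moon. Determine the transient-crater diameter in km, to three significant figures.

In SI units: d = 3600 m, v = 14400 m/s.
d^0.8 = 3600^0.8 = 699.9
v^0.41 = 14400^0.41 = 50.69
g^-0.26 = 1.62^-0.26 = 0.8821
D = 1.69 × 699.9 × 50.69 × 0.8821 = 52889 m
   = 52.89 km

D ≈ 52.9 km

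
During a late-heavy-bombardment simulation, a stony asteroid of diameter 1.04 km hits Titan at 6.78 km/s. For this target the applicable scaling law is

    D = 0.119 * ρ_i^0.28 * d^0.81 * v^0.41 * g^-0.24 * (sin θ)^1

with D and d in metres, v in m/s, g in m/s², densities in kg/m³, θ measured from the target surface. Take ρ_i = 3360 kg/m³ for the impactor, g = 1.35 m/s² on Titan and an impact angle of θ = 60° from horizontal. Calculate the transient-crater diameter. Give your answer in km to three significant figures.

D ≈ 9.63 km

In SI units: d = 1040 m, v = 6780 m/s.
ρ_i^0.28 = 3360^0.28 = 9.713
d^0.81 = 1040^0.81 = 277.8
v^0.41 = 6780^0.41 = 37.22
g^-0.24 = 1.35^-0.24 = 0.9305
(sin 60°)^1 = 0.8660^1 = 0.8660
D = 0.119 × 9.713 × 277.8 × 37.22 × 0.9305 × 0.8660 = 9630 m
   = 9.630 km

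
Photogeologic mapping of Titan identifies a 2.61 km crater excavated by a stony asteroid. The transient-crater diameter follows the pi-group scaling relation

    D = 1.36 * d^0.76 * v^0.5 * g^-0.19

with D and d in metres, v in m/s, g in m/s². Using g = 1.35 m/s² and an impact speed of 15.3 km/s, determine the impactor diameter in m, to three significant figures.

Rearranging for d: d = [D / (1.36 · 15300^0.5 · 1.35^-0.19)]^(1/0.76).
D = 2610 m.
15300^0.5 = 123.7
1.35^-0.19 = 0.9446
Denominator = 1.36 × 123.7 × 0.9446 = 158.9
D / 158.9 = 2610 / 158.9 = 16.43
d = 16.43^(1/0.76) = 16.43^1.3158 = 39.77 m

d ≈ 39.8 m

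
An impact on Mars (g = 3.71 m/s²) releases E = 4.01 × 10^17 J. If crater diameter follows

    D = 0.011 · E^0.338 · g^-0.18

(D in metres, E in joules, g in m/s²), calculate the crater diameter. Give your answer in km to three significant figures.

E^0.338 = (4.01 × 10^17)^0.338 = 8.910 × 10^5
g^-0.18 = 3.71^-0.18 = 0.7898
D = 0.011 × 8.910 × 10^5 × 0.7898 = 7741 m
   = 7.741 km

D ≈ 7.74 km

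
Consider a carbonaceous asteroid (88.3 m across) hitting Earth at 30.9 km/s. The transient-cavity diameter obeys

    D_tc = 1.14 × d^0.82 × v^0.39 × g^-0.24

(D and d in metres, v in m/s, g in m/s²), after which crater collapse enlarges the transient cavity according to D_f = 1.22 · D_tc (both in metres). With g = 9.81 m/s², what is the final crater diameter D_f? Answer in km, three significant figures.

v = 30900 m/s.
d^0.82 = 88.3^0.82 = 39.42
v^0.39 = 30900^0.39 = 56.37
g^-0.24 = 9.81^-0.24 = 0.5781
D_tc = 1.14 × 39.42 × 56.37 × 0.5781 = 1464 m
D_f = 1.22 × 1464 = 1786 m
     = 1.786 km

D_f ≈ 1.79 km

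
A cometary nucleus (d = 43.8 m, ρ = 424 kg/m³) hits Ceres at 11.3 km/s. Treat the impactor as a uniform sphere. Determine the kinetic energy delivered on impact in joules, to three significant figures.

v = 11300 m/s.
Mass m = (π/6) ρ d³ = (π/6) × 424 × (43.8)³ = 1.865 × 10^7 kg
E = ½ m v² = 0.5 × 1.865 × 10^7 × (11300)² = 1.191 × 10^15 J

E ≈ 1.19 × 10^15 J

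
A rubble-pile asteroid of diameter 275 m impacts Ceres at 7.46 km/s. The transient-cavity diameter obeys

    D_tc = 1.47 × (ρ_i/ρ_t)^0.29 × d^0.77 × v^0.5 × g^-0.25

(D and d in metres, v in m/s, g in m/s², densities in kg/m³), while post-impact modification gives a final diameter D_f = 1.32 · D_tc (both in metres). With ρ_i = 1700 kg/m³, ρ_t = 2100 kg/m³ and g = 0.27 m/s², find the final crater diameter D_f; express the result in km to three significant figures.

v = 7460 m/s.
(ρ_i/ρ_t)^0.29 = (1700/2100)^0.29 = 0.9406
d^0.77 = 275^0.77 = 75.56
v^0.5 = 7460^0.5 = 86.37
g^-0.25 = 0.27^-0.25 = 1.387
D_tc = 1.47 × 0.9406 × 75.56 × 86.37 × 1.387 = 12520 m
D_f = 1.32 × 12520 = 16526 m
     = 16.53 km

D_f ≈ 16.5 km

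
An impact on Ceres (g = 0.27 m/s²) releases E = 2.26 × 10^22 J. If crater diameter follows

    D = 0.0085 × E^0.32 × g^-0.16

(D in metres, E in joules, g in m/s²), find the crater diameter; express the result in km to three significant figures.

E^0.32 = (2.26 × 10^22)^0.32 = 1.423 × 10^7
g^-0.16 = 0.27^-0.16 = 1.233
D = 0.0085 × 1.423 × 10^7 × 1.233 = 1.491 × 10^5 m
   = 149.1 km

D ≈ 149 km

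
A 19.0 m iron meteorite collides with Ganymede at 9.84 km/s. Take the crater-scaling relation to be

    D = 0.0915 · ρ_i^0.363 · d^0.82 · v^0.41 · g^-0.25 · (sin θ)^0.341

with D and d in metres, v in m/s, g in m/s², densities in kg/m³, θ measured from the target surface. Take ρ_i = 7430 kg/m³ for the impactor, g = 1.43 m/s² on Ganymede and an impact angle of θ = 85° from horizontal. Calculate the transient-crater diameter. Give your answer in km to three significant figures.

D ≈ 1.03 km

In SI units: v = 9840 m/s.
ρ_i^0.363 = 7430^0.363 = 25.42
d^0.82 = 19^0.82 = 11.18
v^0.41 = 9840^0.41 = 43.36
g^-0.25 = 1.43^-0.25 = 0.9145
(sin 85°)^0.341 = 0.9962^0.341 = 0.9987
D = 0.0915 × 25.42 × 11.18 × 43.36 × 0.9145 × 0.9987 = 1030 m
   = 1.030 km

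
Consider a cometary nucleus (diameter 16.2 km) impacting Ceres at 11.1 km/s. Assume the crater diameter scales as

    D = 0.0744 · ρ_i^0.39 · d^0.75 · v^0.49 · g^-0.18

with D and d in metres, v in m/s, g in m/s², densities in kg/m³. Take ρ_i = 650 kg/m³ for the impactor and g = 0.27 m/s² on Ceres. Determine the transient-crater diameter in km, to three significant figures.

In SI units: d = 16200 m, v = 11100 m/s.
ρ_i^0.39 = 650^0.39 = 12.50
d^0.75 = 16200^0.75 = 1436
v^0.49 = 11100^0.49 = 95.99
g^-0.18 = 0.27^-0.18 = 1.266
D = 0.0744 × 12.50 × 1436 × 95.99 × 1.266 = 1.623 × 10^5 m
   = 162.3 km

D ≈ 162 km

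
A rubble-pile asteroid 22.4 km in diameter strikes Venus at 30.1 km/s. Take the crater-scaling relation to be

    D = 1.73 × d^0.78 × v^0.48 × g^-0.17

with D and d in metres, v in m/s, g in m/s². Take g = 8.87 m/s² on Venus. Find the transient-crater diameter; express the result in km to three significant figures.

D ≈ 417 km

In SI units: d = 22400 m, v = 30100 m/s.
d^0.78 = 22400^0.78 = 2473
v^0.48 = 30100^0.48 = 141.2
g^-0.17 = 8.87^-0.17 = 0.6900
D = 1.73 × 2473 × 141.2 × 0.6900 = 4.168 × 10^5 m
   = 416.8 km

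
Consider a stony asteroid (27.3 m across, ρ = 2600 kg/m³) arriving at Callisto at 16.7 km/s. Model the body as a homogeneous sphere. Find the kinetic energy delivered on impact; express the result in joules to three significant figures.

v = 16700 m/s.
Mass m = (π/6) ρ d³ = (π/6) × 2600 × (27.3)³ = 2.770 × 10^7 kg
E = ½ m v² = 0.5 × 2.770 × 10^7 × (16700)² = 3.863 × 10^15 J

E ≈ 3.86 × 10^15 J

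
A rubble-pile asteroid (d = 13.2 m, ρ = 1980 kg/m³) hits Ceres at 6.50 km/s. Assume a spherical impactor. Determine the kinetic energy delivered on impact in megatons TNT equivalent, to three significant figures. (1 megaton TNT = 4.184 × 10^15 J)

v = 6500 m/s.
Mass m = (π/6) ρ d³ = (π/6) × 1980 × (13.2)³ = 2.384 × 10^6 kg
E = ½ m v² = 0.5 × 2.384 × 10^6 × (6500)² = 5.036 × 10^13 J
   = 5.036 × 10^13 / 4.184×10^15 = 0.01204 Mt

E ≈ 0.0120 Mt TNT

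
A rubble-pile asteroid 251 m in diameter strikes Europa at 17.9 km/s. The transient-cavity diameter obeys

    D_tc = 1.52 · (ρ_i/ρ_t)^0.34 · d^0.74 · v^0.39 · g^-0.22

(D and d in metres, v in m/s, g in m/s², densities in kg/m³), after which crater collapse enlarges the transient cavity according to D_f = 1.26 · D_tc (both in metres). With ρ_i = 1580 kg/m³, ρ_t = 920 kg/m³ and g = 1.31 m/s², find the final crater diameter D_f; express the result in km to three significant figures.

D_f ≈ 5.90 km

v = 17900 m/s.
(ρ_i/ρ_t)^0.34 = (1580/920)^0.34 = 1.202
d^0.74 = 251^0.74 = 59.67
v^0.39 = 17900^0.39 = 45.56
g^-0.22 = 1.31^-0.22 = 0.9423
D_tc = 1.52 × 1.202 × 59.67 × 45.56 × 0.9423 = 4680 m
D_f = 1.26 × 4680 = 5897 m
     = 5.897 km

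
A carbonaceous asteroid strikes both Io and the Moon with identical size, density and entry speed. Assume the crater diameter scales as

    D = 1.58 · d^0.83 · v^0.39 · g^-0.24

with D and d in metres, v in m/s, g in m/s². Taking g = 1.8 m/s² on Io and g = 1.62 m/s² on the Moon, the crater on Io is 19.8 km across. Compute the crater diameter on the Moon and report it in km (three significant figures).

D ≈ 20.3 km

All impactor-dependent factors cancel in the ratio, leaving D_Moon/D_Io = (g_Moon/g_Io)^-0.24.
(1.62/1.8)^-0.24 = 0.9000^-0.24 = 1.026
D_Moon = 1.026 × 19.8 km = 20.3 km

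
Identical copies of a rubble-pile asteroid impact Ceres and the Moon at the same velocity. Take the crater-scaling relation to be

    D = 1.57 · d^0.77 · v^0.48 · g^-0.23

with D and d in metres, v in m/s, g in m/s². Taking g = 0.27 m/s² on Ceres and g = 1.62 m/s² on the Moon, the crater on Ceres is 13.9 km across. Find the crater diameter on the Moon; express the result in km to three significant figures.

D ≈ 9.21 km

All impactor-dependent factors cancel in the ratio, leaving D_Moon/D_Ceres = (g_Moon/g_Ceres)^-0.23.
(1.62/0.27)^-0.23 = 6.000^-0.23 = 0.6623
D_Moon = 0.6623 × 13.9 km = 9.21 km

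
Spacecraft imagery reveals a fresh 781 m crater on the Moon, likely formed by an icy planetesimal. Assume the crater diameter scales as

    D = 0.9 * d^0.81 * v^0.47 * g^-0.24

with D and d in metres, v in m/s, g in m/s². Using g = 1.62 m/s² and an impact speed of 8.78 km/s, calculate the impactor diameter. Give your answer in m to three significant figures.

Rearranging for d: d = [D / (0.9 · 8780^0.47 · 1.62^-0.24)]^(1/0.81).
8780^0.47 = 71.36
1.62^-0.24 = 0.8907
Denominator = 0.9 × 71.36 × 0.8907 = 57.20
D / 57.20 = 781 / 57.20 = 13.65
d = 13.65^(1/0.81) = 13.65^1.2346 = 25.20 m

d ≈ 25.2 m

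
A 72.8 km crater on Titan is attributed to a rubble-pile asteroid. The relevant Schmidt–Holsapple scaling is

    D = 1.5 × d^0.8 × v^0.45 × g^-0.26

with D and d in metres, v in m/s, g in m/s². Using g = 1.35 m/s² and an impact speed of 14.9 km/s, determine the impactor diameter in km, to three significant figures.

d ≈ 3.57 km

Rearranging for d: d = [D / (1.5 · 14900^0.45 · 1.35^-0.26)]^(1/0.8).
D = 72800 m.
14900^0.45 = 75.50
1.35^-0.26 = 0.9249
Denominator = 1.5 × 75.50 × 0.9249 = 104.7
D / 104.7 = 72800 / 104.7 = 695.3
d = 695.3^(1/0.8) = 695.3^1.25 = 3570 m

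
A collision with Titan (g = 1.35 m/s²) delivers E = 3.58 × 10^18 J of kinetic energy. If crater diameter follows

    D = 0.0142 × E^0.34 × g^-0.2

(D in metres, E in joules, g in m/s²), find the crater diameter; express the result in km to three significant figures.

E^0.34 = (3.58 × 10^18)^0.34 = 2.034 × 10^6
g^-0.2 = 1.35^-0.2 = 0.9417
D = 0.0142 × 2.034 × 10^6 × 0.9417 = 27199 m
   = 27.20 km

D ≈ 27.2 km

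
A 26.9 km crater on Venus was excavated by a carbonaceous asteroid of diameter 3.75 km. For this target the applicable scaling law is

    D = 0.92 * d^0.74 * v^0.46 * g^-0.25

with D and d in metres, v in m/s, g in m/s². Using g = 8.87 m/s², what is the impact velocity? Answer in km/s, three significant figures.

v ≈ 29.8 km/s

Rearranging for v: v = [D / (0.92 · 3750^0.74 · 8.87^-0.25)]^(1/0.46).
D = 26900 m.
3750^0.74 = 441.4
8.87^-0.25 = 0.5795
Denominator = 0.92 × 441.4 × 0.5795 = 235.3
D / 235.3 = 26900 / 235.3 = 114.3
v = 114.3^(1/0.46) = 114.3^2.1739 = 29784 m/s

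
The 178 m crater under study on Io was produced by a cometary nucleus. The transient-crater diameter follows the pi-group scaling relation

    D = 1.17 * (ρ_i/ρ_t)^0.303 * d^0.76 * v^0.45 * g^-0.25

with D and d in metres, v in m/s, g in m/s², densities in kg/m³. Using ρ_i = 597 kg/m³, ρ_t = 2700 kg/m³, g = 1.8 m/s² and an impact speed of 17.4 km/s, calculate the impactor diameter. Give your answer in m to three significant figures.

Rearranging for d: d = [D / (1.17 · (597/2700)^0.303 · 17400^0.45 · 1.8^-0.25)]^(1/0.76).
(597/2700)^0.303 = 0.6330
17400^0.45 = 80.96
1.8^-0.25 = 0.8633
Denominator = 1.17 × 0.6330 × 80.96 × 0.8633 = 51.76
D / 51.76 = 178 / 51.76 = 3.439
d = 3.439^(1/0.76) = 3.439^1.3158 = 5.080 m

d ≈ 5.08 m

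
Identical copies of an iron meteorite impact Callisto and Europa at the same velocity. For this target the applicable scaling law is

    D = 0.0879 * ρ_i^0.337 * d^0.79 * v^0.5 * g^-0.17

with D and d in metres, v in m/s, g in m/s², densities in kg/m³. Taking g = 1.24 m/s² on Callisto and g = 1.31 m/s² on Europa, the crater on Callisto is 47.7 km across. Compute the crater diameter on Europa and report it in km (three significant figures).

All impactor-dependent factors cancel in the ratio, leaving D_Europa/D_Callisto = (g_Europa/g_Callisto)^-0.17.
(1.31/1.24)^-0.17 = 1.056^-0.17 = 0.9908
D_Europa = 0.9908 × 47.7 km = 47.3 km

D ≈ 47.3 km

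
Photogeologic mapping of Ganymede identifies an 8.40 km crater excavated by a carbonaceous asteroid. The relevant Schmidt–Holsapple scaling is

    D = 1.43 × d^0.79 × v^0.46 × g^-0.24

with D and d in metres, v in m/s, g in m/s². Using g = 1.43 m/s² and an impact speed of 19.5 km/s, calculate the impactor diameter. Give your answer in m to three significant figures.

d ≈ 209 m

Rearranging for d: d = [D / (1.43 · 19500^0.46 · 1.43^-0.24)]^(1/0.79).
D = 8400 m.
19500^0.46 = 94.06
1.43^-0.24 = 0.9177
Denominator = 1.43 × 94.06 × 0.9177 = 123.4
D / 123.4 = 8400 / 123.4 = 68.07
d = 68.07^(1/0.79) = 68.07^1.2658 = 209.0 m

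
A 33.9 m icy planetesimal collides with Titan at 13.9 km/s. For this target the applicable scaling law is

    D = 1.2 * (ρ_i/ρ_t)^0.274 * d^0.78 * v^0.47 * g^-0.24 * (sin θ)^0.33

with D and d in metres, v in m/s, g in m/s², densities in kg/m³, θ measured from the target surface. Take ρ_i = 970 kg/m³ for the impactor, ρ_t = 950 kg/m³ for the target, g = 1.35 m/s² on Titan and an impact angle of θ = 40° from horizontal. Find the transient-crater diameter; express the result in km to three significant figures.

In SI units: v = 13900 m/s.
(ρ_i/ρ_t)^0.274 = (970/950)^0.274 = 1.006
d^0.78 = 33.9^0.78 = 15.62
v^0.47 = 13900^0.47 = 88.56
g^-0.24 = 1.35^-0.24 = 0.9305
(sin 40°)^0.33 = 0.6428^0.33 = 0.8643
D = 1.2 × 1.006 × 15.62 × 88.56 × 0.9305 × 0.8643 = 1343 m
   = 1.343 km

D ≈ 1.34 km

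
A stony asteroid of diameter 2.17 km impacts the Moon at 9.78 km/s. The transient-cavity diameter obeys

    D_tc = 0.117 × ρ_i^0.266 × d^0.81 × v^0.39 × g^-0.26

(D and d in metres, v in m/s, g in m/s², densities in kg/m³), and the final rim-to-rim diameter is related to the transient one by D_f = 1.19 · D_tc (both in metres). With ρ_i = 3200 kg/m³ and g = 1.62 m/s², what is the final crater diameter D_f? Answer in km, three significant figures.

D_f ≈ 19.1 km

In SI: d = 2170 m, v = 9780 m/s.
ρ_i^0.266 = 3200^0.266 = 8.558
d^0.81 = 2170^0.81 = 504.1
v^0.39 = 9780^0.39 = 35.99
g^-0.26 = 1.62^-0.26 = 0.8821
D_tc = 0.117 × 8.558 × 504.1 × 35.99 × 0.8821 = 16020 m
D_f = 1.19 × 16020 = 19064 m
     = 19.06 km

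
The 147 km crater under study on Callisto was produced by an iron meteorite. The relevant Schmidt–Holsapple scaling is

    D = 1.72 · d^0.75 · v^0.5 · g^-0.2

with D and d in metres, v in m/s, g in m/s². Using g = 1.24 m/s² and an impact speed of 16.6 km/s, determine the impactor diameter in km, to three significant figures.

d ≈ 6.13 km

Rearranging for d: d = [D / (1.72 · 16600^0.5 · 1.24^-0.2)]^(1/0.75).
D = 147000 m.
16600^0.5 = 128.8
1.24^-0.2 = 0.9579
Denominator = 1.72 × 128.8 × 0.9579 = 212.2
D / 212.2 = 147000 / 212.2 = 692.7
d = 692.7^(1/0.75) = 692.7^1.3333 = 6128 m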